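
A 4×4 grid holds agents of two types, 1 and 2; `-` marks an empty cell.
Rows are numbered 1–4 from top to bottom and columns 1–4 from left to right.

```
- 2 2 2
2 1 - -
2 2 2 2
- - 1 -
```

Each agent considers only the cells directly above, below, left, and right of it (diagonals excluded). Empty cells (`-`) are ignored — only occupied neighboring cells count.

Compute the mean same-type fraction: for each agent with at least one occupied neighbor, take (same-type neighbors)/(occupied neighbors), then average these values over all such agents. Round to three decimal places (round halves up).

Row 1: (1,2)2 1/2 · (1,3)2 2/2 · (1,4)2 1/1
Row 2: (2,1)2 1/2 · (2,2)1 0/3
Row 3: (3,1)2 2/2 · (3,2)2 2/3 · (3,3)2 2/3 · (3,4)2 1/1
Row 4: (4,3)1 0/1
Sum over 10 agents: 1/2 + 2/2 + 1/1 + 1/2 + 0/3 + 2/2 + 2/3 + 2/3 + 1/1 + 0/1 = 19/3; mean = 19/3 ÷ 10 = 19/30 = 0.633333… → 0.633.

0.633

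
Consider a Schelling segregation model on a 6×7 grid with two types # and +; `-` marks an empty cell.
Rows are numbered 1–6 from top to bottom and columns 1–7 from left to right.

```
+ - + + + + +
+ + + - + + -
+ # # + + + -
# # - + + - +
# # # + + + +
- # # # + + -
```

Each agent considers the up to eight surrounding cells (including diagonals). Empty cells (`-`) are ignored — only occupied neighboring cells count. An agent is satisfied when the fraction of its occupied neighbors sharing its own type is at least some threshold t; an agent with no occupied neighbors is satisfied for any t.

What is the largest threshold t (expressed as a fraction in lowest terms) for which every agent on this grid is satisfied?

Row 1: (1,1)+ 2/2 · (1,3)+ 3/3 · (1,4)+ 4/4 · (1,5)+ 4/4 · (1,6)+ 4/4 · (1,7)+ 2/2
Row 2: (2,1)+ 3/4 · (2,2)+ 5/7 · (2,3)+ 4/6 · (2,5)+ 7/7 · (2,6)+ 6/6
Row 3: (3,1)+ 2/5 · (3,2)# 3/7 · (3,3)# 2/6 · (3,4)+ 5/6 · (3,5)+ 6/6 · (3,6)+ 5/5
Row 4: (4,1)# 4/5 · (4,2)# 6/7 · (4,4)+ 5/7 · (4,5)+ 7/7 · (4,7)+ 3/3
Row 5: (5,1)# 4/4 · (5,2)# 6/6 · (5,3)# 5/7 · (5,4)+ 4/7 · (5,5)+ 6/7 · (5,6)+ 6/6 · (5,7)+ 3/3
Row 6: (6,2)# 4/4 · (6,3)# 4/5 · (6,4)# 2/5 · (6,5)+ 4/5 · (6,6)+ 4/4
The smallest same-type fraction is 2/6 at (3,3), which reduces to 1/3. Any threshold above that leaves this agent unsatisfied.

1/3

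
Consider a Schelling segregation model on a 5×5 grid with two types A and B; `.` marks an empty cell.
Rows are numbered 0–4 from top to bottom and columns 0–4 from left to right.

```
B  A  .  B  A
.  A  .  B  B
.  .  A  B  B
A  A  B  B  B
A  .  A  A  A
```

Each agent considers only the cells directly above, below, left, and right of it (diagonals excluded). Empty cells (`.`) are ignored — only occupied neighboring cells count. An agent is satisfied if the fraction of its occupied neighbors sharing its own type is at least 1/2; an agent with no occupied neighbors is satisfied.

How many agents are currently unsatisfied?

4

Row 0: (0,0)B 0/1 unhappy · (0,1)A 1/2 ok · (0,3)B 1/2 ok · (0,4)A 0/2 unhappy
Row 1: (1,1)A 1/1 ok · (1,3)B 3/3 ok · (1,4)B 2/3 ok
Row 2: (2,2)A 0/2 unhappy · (2,3)B 3/4 ok · (2,4)B 3/3 ok
Row 3: (3,0)A 2/2 ok · (3,1)A 1/2 ok · (3,2)B 1/4 unhappy · (3,3)B 3/4 ok · (3,4)B 2/3 ok
Row 4: (4,0)A 1/1 ok · (4,2)A 1/2 ok · (4,3)A 2/3 ok · (4,4)A 1/2 ok
Unsatisfied: (0,0), (0,4), (2,2), (3,2) — 4 in total.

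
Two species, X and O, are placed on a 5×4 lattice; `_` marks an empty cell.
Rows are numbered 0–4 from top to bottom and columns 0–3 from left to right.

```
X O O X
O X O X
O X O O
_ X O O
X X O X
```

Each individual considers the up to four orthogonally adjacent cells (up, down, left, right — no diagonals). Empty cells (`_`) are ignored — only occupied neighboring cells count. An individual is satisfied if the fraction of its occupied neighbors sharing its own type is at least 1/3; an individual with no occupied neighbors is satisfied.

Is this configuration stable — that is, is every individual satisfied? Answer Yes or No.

(0,0)X 0/2 unhappy
(0,1)O 1/3 ok
(0,2)O 2/3 ok
(0,3)X 1/2 ok
(1,0)O 1/3 ok
(1,1)X 1/4 unhappy
(1,2)O 2/4 ok
(1,3)X 1/3 ok
(2,0)O 1/2 ok
(2,1)X 2/4 ok
(2,2)O 3/4 ok
(2,3)O 2/3 ok
(3,1)X 2/3 ok
(3,2)O 3/4 ok
(3,3)O 2/3 ok
(4,0)X 1/1 ok
(4,1)X 2/3 ok
(4,2)O 1/3 ok
(4,3)X 0/2 unhappy
For instance (0,0) has only 0/2 same-type neighbors, below 1/3.

No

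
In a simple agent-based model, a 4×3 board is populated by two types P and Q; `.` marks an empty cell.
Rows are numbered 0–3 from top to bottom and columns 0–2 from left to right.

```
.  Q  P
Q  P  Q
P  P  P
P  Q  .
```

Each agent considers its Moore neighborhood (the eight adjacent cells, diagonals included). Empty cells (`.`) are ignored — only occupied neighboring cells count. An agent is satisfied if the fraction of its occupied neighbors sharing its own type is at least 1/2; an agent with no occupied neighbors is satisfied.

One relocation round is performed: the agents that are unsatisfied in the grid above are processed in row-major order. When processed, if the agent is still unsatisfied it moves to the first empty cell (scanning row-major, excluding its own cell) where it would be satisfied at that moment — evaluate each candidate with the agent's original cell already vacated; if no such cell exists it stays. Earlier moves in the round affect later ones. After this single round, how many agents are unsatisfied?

Initially unsatisfied (in order): (0,2), (1,0), (1,2), (3,1).
  (0,2) → (3,2).
  (1,0) → (0,0).
  (1,2) → (0,2).
  (3,1): no empty cell satisfies it; stays.
Resulting grid:
Q Q Q
. P .
P P P
P Q P
Unsatisfied now: (3,1).

1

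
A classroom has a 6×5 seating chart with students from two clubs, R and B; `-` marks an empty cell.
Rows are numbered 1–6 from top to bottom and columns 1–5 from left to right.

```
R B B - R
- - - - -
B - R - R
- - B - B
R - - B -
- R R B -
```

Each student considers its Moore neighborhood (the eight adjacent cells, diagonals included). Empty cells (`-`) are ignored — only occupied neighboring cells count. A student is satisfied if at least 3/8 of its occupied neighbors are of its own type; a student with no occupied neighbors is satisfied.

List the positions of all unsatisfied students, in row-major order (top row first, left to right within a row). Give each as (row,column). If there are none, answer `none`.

Row 1: (1,1)R 0/1 ✗ · (1,2)B 1/2 ✓ · (1,3)B 1/1 ✓ · (1,5)R 0/0 ✓
Row 3: (3,1)B 0/0 ✓ · (3,3)R 0/1 ✗ · (3,5)R 0/1 ✗
Row 4: (4,3)B 1/2 ✓ · (4,5)B 1/2 ✓
Row 5: (5,1)R 1/1 ✓ · (5,4)B 3/4 ✓
Row 6: (6,2)R 2/2 ✓ · (6,3)R 1/3 ✗ · (6,4)B 1/2 ✓

(1,1), (3,3), (3,5), (6,3)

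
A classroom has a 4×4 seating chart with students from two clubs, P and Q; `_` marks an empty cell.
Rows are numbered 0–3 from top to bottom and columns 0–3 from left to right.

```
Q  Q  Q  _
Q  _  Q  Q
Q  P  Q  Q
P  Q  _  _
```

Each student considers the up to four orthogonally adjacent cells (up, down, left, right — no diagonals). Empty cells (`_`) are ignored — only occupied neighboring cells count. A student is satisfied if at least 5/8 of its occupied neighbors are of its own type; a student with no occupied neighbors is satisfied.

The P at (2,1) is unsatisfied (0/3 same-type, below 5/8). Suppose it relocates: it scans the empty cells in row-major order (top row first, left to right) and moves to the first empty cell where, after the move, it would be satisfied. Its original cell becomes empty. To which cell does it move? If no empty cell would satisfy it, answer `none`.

Vacating (2,1). Empty cells in order:
  (0,3): 0/2 same-type → still unsatisfied.
  (1,1): 0/3 same-type → still unsatisfied.
  (3,2): 0/2 same-type → still unsatisfied.
  (3,3): 0/1 same-type → still unsatisfied.

none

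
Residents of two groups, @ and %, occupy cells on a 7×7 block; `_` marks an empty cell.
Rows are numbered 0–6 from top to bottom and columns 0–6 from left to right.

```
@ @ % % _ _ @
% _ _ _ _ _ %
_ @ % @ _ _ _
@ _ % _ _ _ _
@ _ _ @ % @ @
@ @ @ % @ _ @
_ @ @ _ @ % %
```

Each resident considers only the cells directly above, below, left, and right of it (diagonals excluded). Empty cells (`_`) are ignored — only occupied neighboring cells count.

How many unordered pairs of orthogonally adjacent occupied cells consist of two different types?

Scan each occupied cell's neighbors to the right and below so each pair is counted once.
From row 0: 3 unlike of 5 pairs (running 3/5).
From row 2: 2 unlike of 3 pairs (running 5/8).
From row 3: 0 unlike of 1 pairs (running 5/9).
From row 4: 4 unlike of 7 pairs (running 9/16).
From row 5: 3 unlike of 8 pairs (running 12/24).
From row 6: 1 unlike of 3 pairs (running 13/27).
Total adjacent occupied pairs: 27; unlike-type pairs: 13.

13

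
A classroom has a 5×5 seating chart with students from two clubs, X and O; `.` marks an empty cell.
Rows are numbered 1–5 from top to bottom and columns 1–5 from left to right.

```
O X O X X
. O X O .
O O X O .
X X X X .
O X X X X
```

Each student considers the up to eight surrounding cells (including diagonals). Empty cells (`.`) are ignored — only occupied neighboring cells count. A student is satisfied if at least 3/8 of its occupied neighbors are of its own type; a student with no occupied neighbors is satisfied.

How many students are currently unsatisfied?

5

Row 1: (1,1)O 1/2 ✓ · (1,2)X 1/4 ✗ · (1,3)O 2/5 ✓ · (1,4)X 2/4 ✓ · (1,5)X 1/2 ✓
Row 2: (2,2)O 4/7 ✓ · (2,3)X 3/8 ✓ · (2,4)O 2/6 ✗
Row 3: (3,1)O 2/4 ✓ · (3,2)O 2/7 ✗ · (3,3)X 4/8 ✓ · (3,4)O 1/5 ✗
Row 4: (4,1)X 2/5 ✓ · (4,2)X 5/8 ✓ · (4,3)X 6/8 ✓ · (4,4)X 5/6 ✓
Row 5: (5,1)O 0/3 ✗ · (5,2)X 4/5 ✓ · (5,3)X 5/5 ✓ · (5,4)X 4/4 ✓ · (5,5)X 2/2 ✓
Unsatisfied: (1,2), (2,4), (3,2), (3,4), (5,1) — 5 in total.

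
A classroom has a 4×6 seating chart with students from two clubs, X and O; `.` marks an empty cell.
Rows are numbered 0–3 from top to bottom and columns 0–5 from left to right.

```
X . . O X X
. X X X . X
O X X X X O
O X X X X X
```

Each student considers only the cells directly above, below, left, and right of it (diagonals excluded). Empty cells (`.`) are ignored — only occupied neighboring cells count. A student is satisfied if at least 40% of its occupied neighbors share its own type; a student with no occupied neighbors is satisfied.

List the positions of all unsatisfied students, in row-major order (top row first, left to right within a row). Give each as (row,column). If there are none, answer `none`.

(0,0)X 0/0 satisfied
(0,3)O 0/2 not
(0,4)X 1/2 satisfied
(0,5)X 2/2 satisfied
(1,1)X 2/2 satisfied
(1,2)X 3/3 satisfied
(1,3)X 2/3 satisfied
(1,5)X 1/2 satisfied
(2,0)O 1/2 satisfied
(2,1)X 3/4 satisfied
(2,2)X 4/4 satisfied
(2,3)X 4/4 satisfied
(2,4)X 2/3 satisfied
(2,5)O 0/3 not
(3,0)O 1/2 satisfied
(3,1)X 2/3 satisfied
(3,2)X 3/3 satisfied
(3,3)X 3/3 satisfied
(3,4)X 3/3 satisfied
(3,5)X 1/2 satisfied

(0,3), (2,5)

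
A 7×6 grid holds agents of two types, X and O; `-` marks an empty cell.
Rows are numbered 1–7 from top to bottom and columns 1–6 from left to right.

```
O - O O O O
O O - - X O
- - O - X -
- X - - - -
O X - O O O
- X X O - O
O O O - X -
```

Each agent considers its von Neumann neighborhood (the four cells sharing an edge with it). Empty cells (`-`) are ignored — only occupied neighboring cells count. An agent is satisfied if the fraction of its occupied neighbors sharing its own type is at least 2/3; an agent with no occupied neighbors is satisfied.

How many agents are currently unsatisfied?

Row 1: (1,1)O 1/1 satisfied · (1,3)O 1/1 satisfied · (1,4)O 2/2 satisfied · (1,5)O 2/3 satisfied · (1,6)O 2/2 satisfied
Row 2: (2,1)O 2/2 satisfied · (2,2)O 1/1 satisfied · (2,5)X 1/3 not · (2,6)O 1/2 not
Row 3: (3,3)O 0/0 satisfied · (3,5)X 1/1 satisfied
Row 4: (4,2)X 1/1 satisfied
Row 5: (5,1)O 0/1 not · (5,2)X 2/3 satisfied · (5,4)O 2/2 satisfied · (5,5)O 2/2 satisfied · (5,6)O 2/2 satisfied
Row 6: (6,2)X 2/3 satisfied · (6,3)X 1/3 not · (6,4)O 1/2 not · (6,6)O 1/1 satisfied
Row 7: (7,1)O 1/1 satisfied · (7,2)O 2/3 satisfied · (7,3)O 1/2 not · (7,5)X 0/0 satisfied
Unsatisfied: (2,5), (2,6), (5,1), (6,3), (6,4), (7,3) — 6 in total.

6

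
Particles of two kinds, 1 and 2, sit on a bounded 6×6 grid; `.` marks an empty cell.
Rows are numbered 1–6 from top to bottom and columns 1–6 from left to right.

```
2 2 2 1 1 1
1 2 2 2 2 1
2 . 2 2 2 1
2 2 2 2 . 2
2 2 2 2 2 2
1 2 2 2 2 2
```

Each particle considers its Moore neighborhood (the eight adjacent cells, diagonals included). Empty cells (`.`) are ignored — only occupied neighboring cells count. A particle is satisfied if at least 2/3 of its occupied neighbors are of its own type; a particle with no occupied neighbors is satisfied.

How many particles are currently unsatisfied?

Row 1: (1,1)2 2/3 ✓ · (1,2)2 4/5 ✓ · (1,3)2 4/5 ✓ · (1,4)1 1/5 ✗ · (1,5)1 3/5 ✗ · (1,6)1 2/3 ✓
Row 2: (2,1)1 0/4 ✗ · (2,2)2 6/7 ✓ · (2,3)2 6/7 ✓ · (2,4)2 6/8 ✓ · (2,5)2 3/8 ✗ · (2,6)1 3/5 ✗
Row 3: (3,1)2 3/4 ✓ · (3,3)2 7/7 ✓ · (3,4)2 7/7 ✓ · (3,5)2 5/7 ✓ · (3,6)1 1/4 ✗
Row 4: (4,1)2 4/4 ✓ · (4,2)2 7/7 ✓ · (4,3)2 7/7 ✓ · (4,4)2 7/7 ✓ · (4,6)2 3/4 ✓
Row 5: (5,1)2 4/5 ✓ · (5,2)2 7/8 ✓ · (5,3)2 8/8 ✓ · (5,4)2 7/7 ✓ · (5,5)2 7/7 ✓ · (5,6)2 4/4 ✓
Row 6: (6,1)1 0/3 ✗ · (6,2)2 4/5 ✓ · (6,3)2 5/5 ✓ · (6,4)2 5/5 ✓ · (6,5)2 5/5 ✓ · (6,6)2 3/3 ✓
Unsatisfied: (1,4), (1,5), (2,1), (2,5), (2,6), (3,6), (6,1) — 7 in total.

7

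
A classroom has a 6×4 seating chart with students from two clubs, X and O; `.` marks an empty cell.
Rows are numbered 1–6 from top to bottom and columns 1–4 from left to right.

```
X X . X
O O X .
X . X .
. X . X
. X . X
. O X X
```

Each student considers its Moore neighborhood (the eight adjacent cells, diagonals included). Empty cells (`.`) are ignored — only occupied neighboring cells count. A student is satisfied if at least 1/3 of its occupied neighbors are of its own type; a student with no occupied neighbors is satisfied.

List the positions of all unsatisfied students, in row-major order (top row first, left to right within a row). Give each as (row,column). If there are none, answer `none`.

Row 1: (1,1)X 1/3 ok · (1,2)X 2/4 ok · (1,4)X 1/1 ok
Row 2: (2,1)O 1/4 unhappy · (2,2)O 1/6 unhappy · (2,3)X 3/4 ok
Row 3: (3,1)X 1/3 ok · (3,3)X 3/4 ok
Row 4: (4,2)X 3/3 ok · (4,4)X 2/2 ok
Row 5: (5,2)X 2/3 ok · (5,4)X 3/3 ok
Row 6: (6,2)O 0/2 unhappy · (6,3)X 3/4 ok · (6,4)X 2/2 ok

(2,1), (2,2), (6,2)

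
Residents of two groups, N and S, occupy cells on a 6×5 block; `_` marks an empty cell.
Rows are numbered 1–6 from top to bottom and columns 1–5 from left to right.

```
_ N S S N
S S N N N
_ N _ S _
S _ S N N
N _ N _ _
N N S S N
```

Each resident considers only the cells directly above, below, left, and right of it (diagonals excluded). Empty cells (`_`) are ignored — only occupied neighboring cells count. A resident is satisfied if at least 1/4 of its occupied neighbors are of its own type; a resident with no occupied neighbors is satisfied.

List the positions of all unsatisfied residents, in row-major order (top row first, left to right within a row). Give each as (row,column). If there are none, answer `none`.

(1,2)N 0/2 unhappy
(1,3)S 1/3 ok
(1,4)S 1/3 ok
(1,5)N 1/2 ok
(2,1)S 1/1 ok
(2,2)S 1/4 ok
(2,3)N 1/3 ok
(2,4)N 2/4 ok
(2,5)N 2/2 ok
(3,2)N 0/1 unhappy
(3,4)S 0/2 unhappy
(4,1)S 0/1 unhappy
(4,3)S 0/2 unhappy
(4,4)N 1/3 ok
(4,5)N 1/1 ok
(5,1)N 1/2 ok
(5,3)N 0/2 unhappy
(6,1)N 2/2 ok
(6,2)N 1/2 ok
(6,3)S 1/3 ok
(6,4)S 1/2 ok
(6,5)N 0/1 unhappy

(1,2), (3,2), (3,4), (4,1), (4,3), (5,3), (6,5)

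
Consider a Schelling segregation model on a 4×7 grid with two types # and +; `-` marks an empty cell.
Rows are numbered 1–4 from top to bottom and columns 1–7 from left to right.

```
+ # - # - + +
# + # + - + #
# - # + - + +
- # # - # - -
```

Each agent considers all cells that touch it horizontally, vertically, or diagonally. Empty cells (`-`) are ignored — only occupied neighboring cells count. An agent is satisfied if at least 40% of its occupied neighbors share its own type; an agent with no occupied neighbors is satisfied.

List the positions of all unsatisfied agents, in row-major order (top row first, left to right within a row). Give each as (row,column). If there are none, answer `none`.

(1,1)+ 1/3 ✗
(1,2)# 2/4 ✓
(1,4)# 1/2 ✓
(1,6)+ 2/3 ✓
(1,7)+ 2/3 ✓
(2,1)# 2/4 ✓
(2,2)+ 1/6 ✗
(2,3)# 3/6 ✓
(2,4)+ 1/4 ✗
(2,6)+ 4/5 ✓
(2,7)# 0/5 ✗
(3,1)# 2/3 ✓
(3,3)# 3/6 ✓
(3,4)+ 1/5 ✗
(3,6)+ 2/4 ✓
(3,7)+ 2/3 ✓
(4,2)# 3/3 ✓
(4,3)# 2/3 ✓
(4,5)# 0/2 ✗

(1,1), (2,2), (2,4), (2,7), (3,4), (4,5)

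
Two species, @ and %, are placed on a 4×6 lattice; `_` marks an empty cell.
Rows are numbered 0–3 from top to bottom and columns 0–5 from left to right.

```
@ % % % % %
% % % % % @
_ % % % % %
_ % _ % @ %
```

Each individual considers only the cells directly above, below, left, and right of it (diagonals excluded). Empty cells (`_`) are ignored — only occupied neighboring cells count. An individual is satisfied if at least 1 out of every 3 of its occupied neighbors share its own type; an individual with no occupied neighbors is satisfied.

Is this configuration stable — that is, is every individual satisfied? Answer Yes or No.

(0,0)@ 0/2 not
(0,1)% 2/3 satisfied
(0,2)% 3/3 satisfied
(0,3)% 3/3 satisfied
(0,4)% 3/3 satisfied
(0,5)% 1/2 satisfied
(1,0)% 1/2 satisfied
(1,1)% 4/4 satisfied
(1,2)% 4/4 satisfied
(1,3)% 4/4 satisfied
(1,4)% 3/4 satisfied
(1,5)@ 0/3 not
(2,1)% 3/3 satisfied
(2,2)% 3/3 satisfied
(2,3)% 4/4 satisfied
(2,4)% 3/4 satisfied
(2,5)% 2/3 satisfied
(3,1)% 1/1 satisfied
(3,3)% 1/2 satisfied
(3,4)@ 0/3 not
(3,5)% 1/2 satisfied
For instance (0,0) has only 0/2 same-type neighbors, below 1/3.

No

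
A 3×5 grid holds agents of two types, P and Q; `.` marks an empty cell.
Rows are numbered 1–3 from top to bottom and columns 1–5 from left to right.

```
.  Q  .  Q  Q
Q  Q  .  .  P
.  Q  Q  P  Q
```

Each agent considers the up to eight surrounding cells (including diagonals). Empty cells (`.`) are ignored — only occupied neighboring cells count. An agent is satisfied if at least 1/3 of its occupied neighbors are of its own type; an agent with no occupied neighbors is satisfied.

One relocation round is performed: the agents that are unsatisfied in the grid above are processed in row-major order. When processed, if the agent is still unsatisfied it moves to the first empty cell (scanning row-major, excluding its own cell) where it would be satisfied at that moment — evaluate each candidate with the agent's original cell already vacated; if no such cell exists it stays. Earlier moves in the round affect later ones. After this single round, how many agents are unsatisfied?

0

Initially unsatisfied (in order): (2,5), (3,5).
  (2,5): no empty cell satisfies it; stays.
  (3,5) → (1,1).
Resulting grid:
Q Q . Q Q
Q Q . . P
. Q Q P .
All satisfied now.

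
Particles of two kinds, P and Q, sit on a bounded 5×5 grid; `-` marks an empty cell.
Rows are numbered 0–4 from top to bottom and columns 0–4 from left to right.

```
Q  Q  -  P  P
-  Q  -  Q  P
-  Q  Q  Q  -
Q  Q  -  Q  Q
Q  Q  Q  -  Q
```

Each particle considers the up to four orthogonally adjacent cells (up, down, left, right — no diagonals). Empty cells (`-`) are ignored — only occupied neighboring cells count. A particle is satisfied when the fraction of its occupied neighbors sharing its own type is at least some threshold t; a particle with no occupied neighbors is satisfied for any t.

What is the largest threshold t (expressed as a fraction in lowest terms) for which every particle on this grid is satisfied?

1/3

(0,0)Q 1/1
(0,1)Q 2/2
(0,3)P 1/2
(0,4)P 2/2
(1,1)Q 2/2
(1,3)Q 1/3
(1,4)P 1/2
(2,1)Q 3/3
(2,2)Q 2/2
(2,3)Q 3/3
(3,0)Q 2/2
(3,1)Q 3/3
(3,3)Q 2/2
(3,4)Q 2/2
(4,0)Q 2/2
(4,1)Q 3/3
(4,2)Q 1/1
(4,4)Q 1/1
The smallest same-type fraction is 1/3 at (1,3), which reduces to 1/3. Any threshold above that leaves this particle unsatisfied.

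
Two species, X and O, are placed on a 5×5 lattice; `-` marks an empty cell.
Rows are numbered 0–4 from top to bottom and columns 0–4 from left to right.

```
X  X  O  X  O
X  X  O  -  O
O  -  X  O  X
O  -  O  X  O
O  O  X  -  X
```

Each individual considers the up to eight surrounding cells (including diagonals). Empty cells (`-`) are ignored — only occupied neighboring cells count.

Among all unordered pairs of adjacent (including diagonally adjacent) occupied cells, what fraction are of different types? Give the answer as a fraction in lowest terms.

Scan each occupied cell's neighbors to the right and below (and the two forward diagonals) so each pair is counted once.
Row 0: X(0,0)–X(0,1)= X(0,0)–X(1,0)= X(0,0)–X(1,1)= X(0,1)–O(0,2)≠ X(0,1)–X(1,1)= X(0,1)–O(1,2)≠ X(0,1)–X(1,0)= O(0,2)–X(0,3)≠ O(0,2)–O(1,2)= O(0,2)–X(1,1)≠ X(0,3)–O(0,4)≠ X(0,3)–O(1,4)≠ X(0,3)–O(1,2)≠ O(0,4)–O(1,4)=  → 7/14 unlike.
Row 1: X(1,0)–X(1,1)= X(1,0)–O(2,0)≠ X(1,1)–O(1,2)≠ X(1,1)–X(2,2)= X(1,1)–O(2,0)≠ O(1,2)–X(2,2)≠ O(1,2)–O(2,3)= O(1,4)–X(2,4)≠ O(1,4)–O(2,3)=  → 5/9 unlike.
Row 2: O(2,0)–O(3,0)= X(2,2)–O(2,3)≠ X(2,2)–O(3,2)≠ X(2,2)–X(3,3)= O(2,3)–X(2,4)≠ O(2,3)–X(3,3)≠ O(2,3)–O(3,4)= O(2,3)–O(3,2)= X(2,4)–O(3,4)≠ X(2,4)–X(3,3)=  → 5/10 unlike.
Row 3: O(3,0)–O(4,0)= O(3,0)–O(4,1)= O(3,2)–X(3,3)≠ O(3,2)–X(4,2)≠ O(3,2)–O(4,1)= X(3,3)–O(3,4)≠ X(3,3)–X(4,4)= X(3,3)–X(4,2)= O(3,4)–X(4,4)≠  → 4/9 unlike.
Row 4: O(4,0)–O(4,1)= O(4,1)–X(4,2)≠  → 1/2 unlike.
Total adjacent occupied pairs: 44; unlike-type pairs: 22.
22/44 reduces to 1/2.

1/2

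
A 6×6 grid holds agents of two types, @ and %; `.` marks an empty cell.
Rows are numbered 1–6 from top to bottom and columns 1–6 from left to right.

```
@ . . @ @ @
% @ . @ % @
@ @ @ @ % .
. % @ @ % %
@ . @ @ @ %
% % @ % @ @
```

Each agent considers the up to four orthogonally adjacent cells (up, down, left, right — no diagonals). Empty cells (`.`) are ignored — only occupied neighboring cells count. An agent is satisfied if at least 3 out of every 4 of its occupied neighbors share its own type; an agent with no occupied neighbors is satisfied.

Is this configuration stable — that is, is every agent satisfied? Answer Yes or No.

(1,1)@ 0/1 not
(1,4)@ 2/2 satisfied
(1,5)@ 2/3 not
(1,6)@ 2/2 satisfied
(2,1)% 0/3 not
(2,2)@ 1/2 not
(2,4)@ 2/3 not
(2,5)% 1/4 not
(2,6)@ 1/2 not
(3,1)@ 1/2 not
(3,2)@ 3/4 satisfied
(3,3)@ 3/3 satisfied
(3,4)@ 3/4 satisfied
(3,5)% 2/3 not
(4,2)% 0/2 not
(4,3)@ 3/4 satisfied
(4,4)@ 3/4 satisfied
(4,5)% 2/4 not
(4,6)% 2/2 satisfied
(5,1)@ 0/1 not
(5,3)@ 3/3 satisfied
(5,4)@ 3/4 satisfied
(5,5)@ 2/4 not
(5,6)% 1/3 not
(6,1)% 1/2 not
(6,2)% 1/2 not
(6,3)@ 1/3 not
(6,4)% 0/3 not
(6,5)@ 2/3 not
(6,6)@ 1/2 not
For instance (1,1) has only 0/1 same-type neighbors, below 3/4.

No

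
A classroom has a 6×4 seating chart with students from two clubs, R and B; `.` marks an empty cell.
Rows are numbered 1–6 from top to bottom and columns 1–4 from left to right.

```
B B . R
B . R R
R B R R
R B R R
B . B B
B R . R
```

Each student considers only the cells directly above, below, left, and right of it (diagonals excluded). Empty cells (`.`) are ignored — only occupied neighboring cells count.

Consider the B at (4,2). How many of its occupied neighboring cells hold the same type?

1

Occupied neighbors of (4,2): (3,2)=B, (4,1)=R, (4,3)=R.
Same type (B): 1 of 3.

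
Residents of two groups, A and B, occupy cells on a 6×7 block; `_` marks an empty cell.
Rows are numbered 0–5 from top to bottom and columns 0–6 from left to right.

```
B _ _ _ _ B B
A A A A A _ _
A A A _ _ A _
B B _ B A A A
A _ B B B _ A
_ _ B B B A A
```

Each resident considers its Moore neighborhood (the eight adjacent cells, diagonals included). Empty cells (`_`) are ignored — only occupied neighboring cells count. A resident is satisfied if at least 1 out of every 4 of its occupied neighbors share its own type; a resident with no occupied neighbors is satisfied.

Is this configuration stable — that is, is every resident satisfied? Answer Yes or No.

No

Row 0: (0,0)B 0/2 unhappy · (0,5)B 1/2 ok · (0,6)B 1/1 ok
Row 1: (1,0)A 3/4 ok · (1,1)A 5/6 ok · (1,2)A 4/4 ok · (1,3)A 3/3 ok · (1,4)A 2/3 ok
Row 2: (2,0)A 3/5 ok · (2,1)A 5/7 ok · (2,2)A 4/6 ok · (2,5)A 4/4 ok
Row 3: (3,0)B 1/4 ok · (3,1)B 2/6 ok · (3,3)B 3/5 ok · (3,4)A 2/5 ok · (3,5)A 4/5 ok · (3,6)A 3/3 ok
Row 4: (4,0)A 0/2 unhappy · (4,2)B 5/5 ok · (4,3)B 6/7 ok · (4,4)B 4/7 ok · (4,6)A 4/4 ok
Row 5: (5,2)B 3/3 ok · (5,3)B 5/5 ok · (5,4)B 3/4 ok · (5,5)A 2/4 ok · (5,6)A 2/2 ok
For instance (0,0) has only 0/2 same-type neighbors, below 1/4.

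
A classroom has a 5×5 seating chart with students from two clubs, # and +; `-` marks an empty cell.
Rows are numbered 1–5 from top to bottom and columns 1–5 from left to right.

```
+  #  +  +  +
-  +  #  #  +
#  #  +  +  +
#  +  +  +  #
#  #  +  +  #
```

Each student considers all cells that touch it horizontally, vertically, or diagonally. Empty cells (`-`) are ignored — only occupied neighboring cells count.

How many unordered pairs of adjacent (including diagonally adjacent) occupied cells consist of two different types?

Scan each occupied cell's neighbors to the right and below (and the two forward diagonals) so each pair is counted once.
Row 1: +(1,1)–#(1,2)≠ +(1,1)–+(2,2)= #(1,2)–+(1,3)≠ #(1,2)–+(2,2)≠ #(1,2)–#(2,3)= +(1,3)–+(1,4)= +(1,3)–#(2,3)≠ +(1,3)–#(2,4)≠ +(1,3)–+(2,2)= +(1,4)–+(1,5)= +(1,4)–#(2,4)≠ +(1,4)–+(2,5)= +(1,4)–#(2,3)≠ +(1,5)–+(2,5)= +(1,5)–#(2,4)≠  → 8/15 unlike.
Row 2: +(2,2)–#(2,3)≠ +(2,2)–#(3,2)≠ +(2,2)–+(3,3)= +(2,2)–#(3,1)≠ #(2,3)–#(2,4)= #(2,3)–+(3,3)≠ #(2,3)–+(3,4)≠ #(2,3)–#(3,2)= #(2,4)–+(2,5)≠ #(2,4)–+(3,4)≠ #(2,4)–+(3,5)≠ #(2,4)–+(3,3)≠ +(2,5)–+(3,5)= +(2,5)–+(3,4)=  → 9/14 unlike.
Row 3: #(3,1)–#(3,2)= #(3,1)–#(4,1)= #(3,1)–+(4,2)≠ #(3,2)–+(3,3)≠ #(3,2)–+(4,2)≠ #(3,2)–+(4,3)≠ #(3,2)–#(4,1)= +(3,3)–+(3,4)= +(3,3)–+(4,3)= +(3,3)–+(4,4)= +(3,3)–+(4,2)= +(3,4)–+(3,5)= +(3,4)–+(4,4)= +(3,4)–#(4,5)≠ +(3,4)–+(4,3)= +(3,5)–#(4,5)≠ +(3,5)–+(4,4)=  → 6/17 unlike.
Row 4: #(4,1)–+(4,2)≠ #(4,1)–#(5,1)= #(4,1)–#(5,2)= +(4,2)–+(4,3)= +(4,2)–#(5,2)≠ +(4,2)–+(5,3)= +(4,2)–#(5,1)≠ +(4,3)–+(4,4)= +(4,3)–+(5,3)= +(4,3)–+(5,4)= +(4,3)–#(5,2)≠ +(4,4)–#(4,5)≠ +(4,4)–+(5,4)= +(4,4)–#(5,5)≠ +(4,4)–+(5,3)= #(4,5)–#(5,5)= #(4,5)–+(5,4)≠  → 7/17 unlike.
Row 5: #(5,1)–#(5,2)= #(5,2)–+(5,3)≠ +(5,3)–+(5,4)= +(5,4)–#(5,5)≠  → 2/4 unlike.
Total adjacent occupied pairs: 67; unlike-type pairs: 32.

32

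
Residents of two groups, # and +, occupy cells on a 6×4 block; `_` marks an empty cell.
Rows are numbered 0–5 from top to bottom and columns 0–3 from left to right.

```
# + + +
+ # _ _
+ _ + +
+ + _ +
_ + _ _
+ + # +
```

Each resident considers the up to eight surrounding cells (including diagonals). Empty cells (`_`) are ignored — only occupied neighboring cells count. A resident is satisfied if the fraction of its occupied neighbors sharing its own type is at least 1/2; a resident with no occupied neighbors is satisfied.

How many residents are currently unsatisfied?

4

Row 0: (0,0)# 1/3 unhappy · (0,1)+ 2/4 ok · (0,2)+ 2/3 ok · (0,3)+ 1/1 ok
Row 1: (1,0)+ 2/4 ok · (1,1)# 1/6 unhappy
Row 2: (2,0)+ 3/4 ok · (2,2)+ 3/4 ok · (2,3)+ 2/2 ok
Row 3: (3,0)+ 3/3 ok · (3,1)+ 4/4 ok · (3,3)+ 2/2 ok
Row 4: (4,1)+ 4/5 ok
Row 5: (5,0)+ 2/2 ok · (5,1)+ 2/3 ok · (5,2)# 0/3 unhappy · (5,3)+ 0/1 unhappy
Unsatisfied: (0,0), (1,1), (5,2), (5,3) — 4 in total.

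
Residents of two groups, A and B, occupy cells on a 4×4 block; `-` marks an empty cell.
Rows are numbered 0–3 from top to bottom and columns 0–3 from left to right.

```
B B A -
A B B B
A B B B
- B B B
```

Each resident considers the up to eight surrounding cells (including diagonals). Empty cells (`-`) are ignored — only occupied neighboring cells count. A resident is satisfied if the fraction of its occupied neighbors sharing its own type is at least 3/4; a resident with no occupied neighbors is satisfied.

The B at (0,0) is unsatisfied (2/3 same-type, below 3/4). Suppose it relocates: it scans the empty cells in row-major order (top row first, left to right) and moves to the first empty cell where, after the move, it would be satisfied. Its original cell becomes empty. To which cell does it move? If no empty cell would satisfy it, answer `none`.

none

Vacating (0,0). Empty cells in order:
  (0,3): 2/3 same-type → still unsatisfied.
  (3,0): 2/3 same-type → still unsatisfied.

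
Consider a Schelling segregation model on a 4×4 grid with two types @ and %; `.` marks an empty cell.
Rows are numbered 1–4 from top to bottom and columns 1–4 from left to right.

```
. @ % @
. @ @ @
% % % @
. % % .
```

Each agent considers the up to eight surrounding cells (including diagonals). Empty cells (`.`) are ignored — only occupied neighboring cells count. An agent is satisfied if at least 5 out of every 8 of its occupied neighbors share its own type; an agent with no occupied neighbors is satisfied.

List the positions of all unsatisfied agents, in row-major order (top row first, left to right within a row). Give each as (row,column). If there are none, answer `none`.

Row 1: (1,2)@ 2/3 satisfied · (1,3)% 0/5 not · (1,4)@ 2/3 satisfied
Row 2: (2,2)@ 2/6 not · (2,3)@ 5/8 satisfied · (2,4)@ 3/5 not
Row 3: (3,1)% 2/3 satisfied · (3,2)% 4/6 satisfied · (3,3)% 3/7 not · (3,4)@ 2/4 not
Row 4: (4,2)% 4/4 satisfied · (4,3)% 3/4 satisfied

(1,3), (2,2), (2,4), (3,3), (3,4)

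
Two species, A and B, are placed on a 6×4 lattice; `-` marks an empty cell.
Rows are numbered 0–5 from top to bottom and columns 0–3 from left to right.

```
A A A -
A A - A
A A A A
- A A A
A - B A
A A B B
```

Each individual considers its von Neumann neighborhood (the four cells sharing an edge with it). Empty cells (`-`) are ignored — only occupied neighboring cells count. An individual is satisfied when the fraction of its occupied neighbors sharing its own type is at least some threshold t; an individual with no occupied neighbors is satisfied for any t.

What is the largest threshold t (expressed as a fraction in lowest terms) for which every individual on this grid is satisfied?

Row 0: (0,0)A 2/2 · (0,1)A 3/3 · (0,2)A 1/1
Row 1: (1,0)A 3/3 · (1,1)A 3/3 · (1,3)A 1/1
Row 2: (2,0)A 2/2 · (2,1)A 4/4 · (2,2)A 3/3 · (2,3)A 3/3
Row 3: (3,1)A 2/2 · (3,2)A 3/4 · (3,3)A 3/3
Row 4: (4,0)A 1/1 · (4,2)B 1/3 · (4,3)A 1/3
Row 5: (5,0)A 2/2 · (5,1)A 1/2 · (5,2)B 2/3 · (5,3)B 1/2
The smallest same-type fraction is 1/3 at (4,2), which reduces to 1/3. Any threshold above that leaves this individual unsatisfied.

1/3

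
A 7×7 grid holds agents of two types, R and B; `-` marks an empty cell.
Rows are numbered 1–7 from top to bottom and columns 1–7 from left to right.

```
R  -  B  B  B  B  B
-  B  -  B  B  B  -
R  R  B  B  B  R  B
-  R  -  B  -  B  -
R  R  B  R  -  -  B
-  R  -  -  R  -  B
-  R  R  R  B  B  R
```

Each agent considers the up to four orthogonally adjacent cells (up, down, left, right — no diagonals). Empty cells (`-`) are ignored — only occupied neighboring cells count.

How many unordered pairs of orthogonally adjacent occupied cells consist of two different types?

Scan each occupied cell's neighbors to the right and below so each pair is counted once.
From row 1: 0 unlike of 7 pairs (running 0/7).
From row 2: 2 unlike of 6 pairs (running 2/13).
From row 3: 4 unlike of 9 pairs (running 6/22).
From row 4: 1 unlike of 2 pairs (running 7/24).
From row 5: 2 unlike of 5 pairs (running 9/29).
From row 6: 2 unlike of 3 pairs (running 11/32).
From row 7: 2 unlike of 5 pairs (running 13/37).
Total adjacent occupied pairs: 37; unlike-type pairs: 13.

13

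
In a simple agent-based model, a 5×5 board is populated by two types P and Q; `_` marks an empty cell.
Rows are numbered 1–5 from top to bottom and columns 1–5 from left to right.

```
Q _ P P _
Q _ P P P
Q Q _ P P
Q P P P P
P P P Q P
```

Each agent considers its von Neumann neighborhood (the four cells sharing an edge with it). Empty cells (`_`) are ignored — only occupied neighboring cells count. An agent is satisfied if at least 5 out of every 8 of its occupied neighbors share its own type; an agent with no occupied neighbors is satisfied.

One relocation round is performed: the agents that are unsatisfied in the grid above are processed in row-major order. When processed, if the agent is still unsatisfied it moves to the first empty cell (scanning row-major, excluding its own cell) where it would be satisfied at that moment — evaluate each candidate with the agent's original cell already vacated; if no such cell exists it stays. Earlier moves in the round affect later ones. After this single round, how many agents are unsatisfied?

0

Initially unsatisfied (in order): (3,2), (4,1), (4,2), (5,1), (5,4), (5,5).
  (3,2): no empty cell satisfies it; stays.
  (4,1) → (2,2).
  (4,2): now satisfied by earlier moves; stays.
  (5,1): now satisfied by earlier moves; stays.
  (5,4) → (1,2).
  (5,5): now satisfied by earlier moves; stays.
Resulting grid:
Q Q P P _
Q Q P P P
Q Q _ P P
_ P P P P
P P P _ P
All satisfied now.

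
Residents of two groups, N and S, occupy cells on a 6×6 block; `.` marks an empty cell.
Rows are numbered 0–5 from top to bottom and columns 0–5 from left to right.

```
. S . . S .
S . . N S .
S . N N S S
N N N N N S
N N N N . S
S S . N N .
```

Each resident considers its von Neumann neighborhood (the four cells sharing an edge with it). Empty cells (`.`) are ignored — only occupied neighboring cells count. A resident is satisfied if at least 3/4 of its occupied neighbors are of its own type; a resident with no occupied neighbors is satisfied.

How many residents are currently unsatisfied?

10

Row 0: (0,1)S 0/0 satisfied · (0,4)S 1/1 satisfied
Row 1: (1,0)S 1/1 satisfied · (1,3)N 1/2 not · (1,4)S 2/3 not
Row 2: (2,0)S 1/2 not · (2,2)N 2/2 satisfied · (2,3)N 3/4 satisfied · (2,4)S 2/4 not · (2,5)S 2/2 satisfied
Row 3: (3,0)N 2/3 not · (3,1)N 3/3 satisfied · (3,2)N 4/4 satisfied · (3,3)N 4/4 satisfied · (3,4)N 1/3 not · (3,5)S 2/3 not
Row 4: (4,0)N 2/3 not · (4,1)N 3/4 satisfied · (4,2)N 3/3 satisfied · (4,3)N 3/3 satisfied · (4,5)S 1/1 satisfied
Row 5: (5,0)S 1/2 not · (5,1)S 1/2 not · (5,3)N 2/2 satisfied · (5,4)N 1/1 satisfied
Unsatisfied: (1,3), (1,4), (2,0), (2,4), (3,0), (3,4), (3,5), (4,0), (5,0), (5,1) — 10 in total.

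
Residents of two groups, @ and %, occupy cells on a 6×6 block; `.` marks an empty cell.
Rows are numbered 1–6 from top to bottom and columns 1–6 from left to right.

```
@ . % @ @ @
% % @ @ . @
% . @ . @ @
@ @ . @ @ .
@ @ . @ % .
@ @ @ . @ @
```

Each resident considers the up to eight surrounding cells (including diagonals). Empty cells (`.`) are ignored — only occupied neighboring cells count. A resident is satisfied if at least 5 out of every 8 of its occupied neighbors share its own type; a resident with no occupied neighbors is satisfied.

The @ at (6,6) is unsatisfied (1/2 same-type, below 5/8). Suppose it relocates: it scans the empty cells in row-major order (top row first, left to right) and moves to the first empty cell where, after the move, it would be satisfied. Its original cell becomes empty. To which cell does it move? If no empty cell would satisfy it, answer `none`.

(2,5)

Vacating (6,6). Empty cells in order:
  (1,2): 2/5 same-type → still unsatisfied.
  (2,5): 7/7 same-type → satisfied — stop here.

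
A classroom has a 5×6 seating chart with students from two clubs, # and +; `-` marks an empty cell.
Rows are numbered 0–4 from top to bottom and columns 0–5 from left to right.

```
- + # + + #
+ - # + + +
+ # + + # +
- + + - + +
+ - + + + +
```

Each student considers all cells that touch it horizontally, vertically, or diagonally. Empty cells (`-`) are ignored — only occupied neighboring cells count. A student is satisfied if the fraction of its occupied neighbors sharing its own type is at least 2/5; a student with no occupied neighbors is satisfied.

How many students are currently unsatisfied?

(0,1)+ 1/3 not
(0,2)# 1/4 not
(0,3)+ 3/5 satisfied
(0,4)+ 4/5 satisfied
(0,5)# 0/3 not
(1,0)+ 2/3 satisfied
(1,2)# 2/7 not
(1,3)+ 5/8 satisfied
(1,4)+ 6/8 satisfied
(1,5)+ 3/5 satisfied
(2,0)+ 2/3 satisfied
(2,1)# 1/6 not
(2,2)+ 4/6 satisfied
(2,3)+ 5/7 satisfied
(2,4)# 0/7 not
(2,5)+ 4/5 satisfied
(3,1)+ 5/6 satisfied
(3,2)+ 5/6 satisfied
(3,4)+ 6/7 satisfied
(3,5)+ 4/5 satisfied
(4,0)+ 1/1 satisfied
(4,2)+ 3/3 satisfied
(4,3)+ 4/4 satisfied
(4,4)+ 4/4 satisfied
(4,5)+ 3/3 satisfied
Unsatisfied: (0,1), (0,2), (0,5), (1,2), (2,1), (2,4) — 6 in total.

6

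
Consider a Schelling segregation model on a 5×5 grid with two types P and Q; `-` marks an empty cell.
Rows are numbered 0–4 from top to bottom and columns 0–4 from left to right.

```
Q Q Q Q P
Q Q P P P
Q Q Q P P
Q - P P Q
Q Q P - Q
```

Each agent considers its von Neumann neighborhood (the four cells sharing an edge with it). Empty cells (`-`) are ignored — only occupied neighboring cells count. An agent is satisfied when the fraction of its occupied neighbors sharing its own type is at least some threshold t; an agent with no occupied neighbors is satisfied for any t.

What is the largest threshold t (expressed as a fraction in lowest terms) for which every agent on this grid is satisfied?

1/4

(0,0)Q 2/2
(0,1)Q 3/3
(0,2)Q 2/3
(0,3)Q 1/3
(0,4)P 1/2
(1,0)Q 3/3
(1,1)Q 3/4
(1,2)P 1/4
(1,3)P 3/4
(1,4)P 3/3
(2,0)Q 3/3
(2,1)Q 3/3
(2,2)Q 1/4
(2,3)P 3/4
(2,4)P 2/3
(3,0)Q 2/2
(3,2)P 2/3
(3,3)P 2/3
(3,4)Q 1/3
(4,0)Q 2/2
(4,1)Q 1/2
(4,2)P 1/2
(4,4)Q 1/1
The smallest same-type fraction is 1/4 at (1,2), which reduces to 1/4. Any threshold above that leaves this agent unsatisfied.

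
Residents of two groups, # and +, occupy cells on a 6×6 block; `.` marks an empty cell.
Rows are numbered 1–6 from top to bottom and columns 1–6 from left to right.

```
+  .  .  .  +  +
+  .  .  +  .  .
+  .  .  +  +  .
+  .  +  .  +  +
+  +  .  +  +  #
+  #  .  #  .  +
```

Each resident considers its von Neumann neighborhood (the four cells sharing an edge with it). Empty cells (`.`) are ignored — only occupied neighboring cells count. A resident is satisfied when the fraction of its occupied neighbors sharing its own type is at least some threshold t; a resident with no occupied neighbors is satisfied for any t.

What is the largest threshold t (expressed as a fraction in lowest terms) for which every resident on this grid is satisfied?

(1,1)+ 1/1
(1,5)+ 1/1
(1,6)+ 1/1
(2,1)+ 2/2
(2,4)+ 1/1
(3,1)+ 2/2
(3,4)+ 2/2
(3,5)+ 2/2
(4,1)+ 2/2
(4,3)+ — no occupied neighbors
(4,5)+ 3/3
(4,6)+ 1/2
(5,1)+ 3/3
(5,2)+ 1/2
(5,4)+ 1/2
(5,5)+ 2/3
(5,6)# 0/3
(6,1)+ 1/2
(6,2)# 0/2
(6,4)# 0/1
(6,6)+ 0/1
The smallest same-type fraction is 0/3 at (5,6), which reduces to 0/1. Any threshold above that leaves this resident unsatisfied.

0/1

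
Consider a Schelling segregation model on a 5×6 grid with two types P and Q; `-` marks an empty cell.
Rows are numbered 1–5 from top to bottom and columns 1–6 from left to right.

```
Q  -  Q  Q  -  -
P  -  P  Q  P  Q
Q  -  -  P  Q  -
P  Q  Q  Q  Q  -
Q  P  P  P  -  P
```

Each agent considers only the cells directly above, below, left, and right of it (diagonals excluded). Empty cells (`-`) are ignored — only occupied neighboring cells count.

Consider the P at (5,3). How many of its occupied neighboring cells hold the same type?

2

Occupied neighbors of (5,3): (4,3)=Q, (5,2)=P, (5,4)=P.
Same type (P): 2 of 3.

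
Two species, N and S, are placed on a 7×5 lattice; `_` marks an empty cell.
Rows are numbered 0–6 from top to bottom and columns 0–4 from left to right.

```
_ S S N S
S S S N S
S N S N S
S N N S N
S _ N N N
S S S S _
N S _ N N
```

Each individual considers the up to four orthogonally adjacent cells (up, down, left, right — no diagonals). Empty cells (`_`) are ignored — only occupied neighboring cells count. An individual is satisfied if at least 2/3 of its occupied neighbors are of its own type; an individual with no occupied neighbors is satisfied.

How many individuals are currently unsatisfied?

15

Row 0: (0,1)S 2/2 ✓ · (0,2)S 2/3 ✓ · (0,3)N 1/3 ✗ · (0,4)S 1/2 ✗
Row 1: (1,0)S 2/2 ✓ · (1,1)S 3/4 ✓ · (1,2)S 3/4 ✓ · (1,3)N 2/4 ✗ · (1,4)S 2/3 ✓
Row 2: (2,0)S 2/3 ✓ · (2,1)N 1/4 ✗ · (2,2)S 1/4 ✗ · (2,3)N 1/4 ✗ · (2,4)S 1/3 ✗
Row 3: (3,0)S 2/3 ✓ · (3,1)N 2/3 ✓ · (3,2)N 2/4 ✗ · (3,3)S 0/4 ✗ · (3,4)N 1/3 ✗
Row 4: (4,0)S 2/2 ✓ · (4,2)N 2/3 ✓ · (4,3)N 2/4 ✗ · (4,4)N 2/2 ✓
Row 5: (5,0)S 2/3 ✓ · (5,1)S 3/3 ✓ · (5,2)S 2/3 ✓ · (5,3)S 1/3 ✗
Row 6: (6,0)N 0/2 ✗ · (6,1)S 1/2 ✗ · (6,3)N 1/2 ✗ · (6,4)N 1/1 ✓
Unsatisfied: (0,3), (0,4), (1,3), (2,1), (2,2), (2,3), (2,4), (3,2), (3,3), (3,4), (4,3), (5,3), (6,0), (6,1), (6,3) — 15 in total.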